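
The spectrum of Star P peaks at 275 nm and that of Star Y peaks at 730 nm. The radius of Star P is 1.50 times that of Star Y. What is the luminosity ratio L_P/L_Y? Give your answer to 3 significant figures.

112

Wien's law gives T ∝ 1/λ_max, so T_P/T_Y = λ_Y/λ_P = 730/275 = 2.655.
Then L ∝ R²T⁴ gives L_P/L_Y = (1.50)² × (2.655)⁴ = 2.250 × 49.65 = 111.7.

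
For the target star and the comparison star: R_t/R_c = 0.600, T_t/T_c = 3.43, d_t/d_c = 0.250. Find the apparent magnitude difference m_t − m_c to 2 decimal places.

-7.25

L_t/L_c = (0.600)²(3.43)⁴ = 49.83.
F_t/F_c = (L_t/L_c)/(d_t/d_c)² = 49.83/0.06250 = 797.3.
m_t − m_c = −2.5 log₁₀(797.3) = -7.25.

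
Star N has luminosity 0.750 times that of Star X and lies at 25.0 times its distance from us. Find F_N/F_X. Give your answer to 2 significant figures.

F = L/(4πd²), so F_N/F_X = (L_N/L_X) / (d_N/d_X)²
= 0.750 / (25.0)² = 0.750 / 625.0 = 0.001200.

0.0012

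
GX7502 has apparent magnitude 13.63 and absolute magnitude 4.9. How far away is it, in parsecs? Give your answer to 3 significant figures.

m − M = 5 log₁₀(d/10 pc)
13.63 − (4.9) = 8.73 = 5 log₁₀(d/10)
d = 10 × 10^(8.73/5) = 10 × 10^1.746 = 557.2 pc.

557 pc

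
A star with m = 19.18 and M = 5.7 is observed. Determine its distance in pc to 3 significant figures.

4.97×10^3 pc

m − M = 5 log₁₀(d/10 pc)
19.18 − (5.7) = 13.48 = 5 log₁₀(d/10)
d = 10 × 10^(13.48/5) = 10 × 10^2.696 = 4966 pc.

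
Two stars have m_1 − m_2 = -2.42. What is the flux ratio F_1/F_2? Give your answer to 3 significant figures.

F_1/F_2 = 10^(−(m_1 − m_2)/2.5) = 10^(2.42/2.5) = 10^0.968 = 9.290.

9.29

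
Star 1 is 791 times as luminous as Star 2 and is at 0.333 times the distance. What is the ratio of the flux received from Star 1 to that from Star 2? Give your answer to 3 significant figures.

F = L/(4πd²), so F_1/F_2 = (L_1/L_2) / (d_1/d_2)²
= 791 / (0.333)² = 791 / 0.1109 = 7133.

7.13×10^3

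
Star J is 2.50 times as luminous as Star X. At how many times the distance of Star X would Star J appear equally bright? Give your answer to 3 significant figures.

Equal flux requires L_J/d_J² = L_X/d_X², so d_J/d_X = √(L_J/L_X)
= √(2.50) = 1.581.

1.58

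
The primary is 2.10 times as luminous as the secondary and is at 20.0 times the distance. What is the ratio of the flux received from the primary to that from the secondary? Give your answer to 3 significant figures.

F = L/(4πd²), so F_p/F_s = (L_p/L_s) / (d_p/d_s)²
= 2.10 / (20.0)² = 2.10 / 400.0 = 0.005250.

0.00525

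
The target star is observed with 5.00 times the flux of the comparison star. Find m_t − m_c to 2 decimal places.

m_t − m_c = −2.5 log₁₀(F_t/F_c) = −2.5 log₁₀(5.00) = −2.5 × (0.699) = -1.747.

-1.75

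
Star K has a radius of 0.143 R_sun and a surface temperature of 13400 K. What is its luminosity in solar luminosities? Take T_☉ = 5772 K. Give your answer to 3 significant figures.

0.594 solar luminosities

L/L_☉ = (R/R_☉)² (T/T_☉)⁴ = (0.143)² × (13400/5772)⁴
       = 0.02045 × (2.322)⁴ = 0.02045 × 29.05 = 0.5940.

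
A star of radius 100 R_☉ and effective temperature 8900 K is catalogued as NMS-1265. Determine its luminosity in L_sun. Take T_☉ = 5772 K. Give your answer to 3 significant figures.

L/L_☉ = (R/R_☉)² (T/T_☉)⁴ = (100)² × (8900/5772)⁴
       = 1.000×10^4 × (1.542)⁴ = 1.000×10^4 × 5.653 = 5.653×10^4.

5.65×10^4 L_sun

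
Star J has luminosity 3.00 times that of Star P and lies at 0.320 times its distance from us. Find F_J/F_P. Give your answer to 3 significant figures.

F = L/(4πd²), so F_J/F_P = (L_J/L_P) / (d_J/d_P)²
= 3.00 / (0.320)² = 3.00 / 0.1024 = 29.30.

29.3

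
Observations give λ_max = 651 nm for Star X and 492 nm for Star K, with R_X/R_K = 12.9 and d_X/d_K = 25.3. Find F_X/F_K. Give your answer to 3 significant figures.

0.0848

Wien's law: T_X/T_K = λ_K/λ_X = 492/651 = 0.7558.
L_X/L_K = (R_X/R_K)²(T_X/T_K)⁴ = (12.9)²(0.7558)⁴ = 54.29.
F_X/F_K = (L_X/L_K)/(d_X/d_K)² = 54.29/(25.3)² = 0.08482.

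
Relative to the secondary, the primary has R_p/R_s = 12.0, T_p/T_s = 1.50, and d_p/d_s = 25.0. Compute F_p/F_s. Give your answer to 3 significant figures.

L_p/L_s = (R_p/R_s)²(T_p/T_s)⁴ = (12.0)² × (1.50)⁴ = 729.0.
F_p/F_s = (L_p/L_s)/(d_p/d_s)² = 729.0 / (25.0)² = 1.166.

1.17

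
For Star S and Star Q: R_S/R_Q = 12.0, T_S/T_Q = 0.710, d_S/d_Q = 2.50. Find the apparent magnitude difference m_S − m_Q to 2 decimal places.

-1.92

L_S/L_Q = (12.0)²(0.710)⁴ = 36.59.
F_S/F_Q = (L_S/L_Q)/(d_S/d_Q)² = 36.59/6.250 = 5.855.
m_S − m_Q = −2.5 log₁₀(5.855) = -1.92.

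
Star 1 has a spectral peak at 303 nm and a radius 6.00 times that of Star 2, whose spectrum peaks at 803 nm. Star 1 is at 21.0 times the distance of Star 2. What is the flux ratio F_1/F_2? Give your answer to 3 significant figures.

Wien's law: T_1/T_2 = λ_2/λ_1 = 803/303 = 2.650.
L_1/L_2 = (R_1/R_2)²(T_1/T_2)⁴ = (6.00)²(2.650)⁴ = 1776.
F_1/F_2 = (L_1/L_2)/(d_1/d_2)² = 1776/(21.0)² = 4.027.

4.03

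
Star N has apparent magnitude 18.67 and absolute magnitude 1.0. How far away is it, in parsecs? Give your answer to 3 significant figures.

m − M = 5 log₁₀(d/10 pc)
18.67 − (1.0) = 17.67 = 5 log₁₀(d/10)
d = 10 × 10^(17.67/5) = 10 × 10^3.534 = 3.420×10^4 pc.

3.42×10^4 pc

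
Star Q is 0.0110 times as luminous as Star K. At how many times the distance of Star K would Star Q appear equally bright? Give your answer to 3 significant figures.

0.105

Equal flux requires L_Q/d_Q² = L_K/d_K², so d_Q/d_K = √(L_Q/L_K)
= √(0.0110) = 0.1049.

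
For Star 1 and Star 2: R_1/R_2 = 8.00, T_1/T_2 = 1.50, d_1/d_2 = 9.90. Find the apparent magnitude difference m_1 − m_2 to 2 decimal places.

L_1/L_2 = (8.00)²(1.50)⁴ = 324.0.
F_1/F_2 = (L_1/L_2)/(d_1/d_2)² = 324.0/98.01 = 3.306.
m_1 − m_2 = −2.5 log₁₀(3.306) = -1.30.

-1.30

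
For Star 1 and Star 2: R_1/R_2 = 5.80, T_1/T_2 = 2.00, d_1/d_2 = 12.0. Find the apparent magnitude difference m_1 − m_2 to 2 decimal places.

L_1/L_2 = (5.80)²(2.00)⁴ = 538.2.
F_1/F_2 = (L_1/L_2)/(d_1/d_2)² = 538.2/144.0 = 3.738.
m_1 − m_2 = −2.5 log₁₀(3.738) = -1.43.

-1.43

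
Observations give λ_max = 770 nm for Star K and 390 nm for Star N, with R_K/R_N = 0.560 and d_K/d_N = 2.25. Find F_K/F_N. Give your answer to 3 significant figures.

Wien's law: T_K/T_N = λ_N/λ_K = 390/770 = 0.5065.
L_K/L_N = (R_K/R_N)²(T_K/T_N)⁴ = (0.560)²(0.5065)⁴ = 0.02064.
F_K/F_N = (L_K/L_N)/(d_K/d_N)² = 0.02064/(2.25)² = 0.004077.

0.00408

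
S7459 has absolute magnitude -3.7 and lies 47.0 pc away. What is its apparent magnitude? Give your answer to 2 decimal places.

m = M + 5 log₁₀(d/10 pc) = -3.7 + 5 log₁₀(47.0/10)
  = -3.7 + 5 × 0.672 = -3.7 + 3.36 = -0.34.

-0.34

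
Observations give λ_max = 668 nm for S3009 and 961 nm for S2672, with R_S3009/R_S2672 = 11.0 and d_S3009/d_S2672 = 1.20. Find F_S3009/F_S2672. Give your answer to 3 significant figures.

Wien's law: T_S3009/T_S2672 = λ_S2672/λ_S3009 = 961/668 = 1.439.
L_S3009/L_S2672 = (R_S3009/R_S2672)²(T_S3009/T_S2672)⁴ = (11.0)²(1.439)⁴ = 518.3.
F_S3009/F_S2672 = (L_S3009/L_S2672)/(d_S3009/d_S2672)² = 518.3/(1.20)² = 359.9.

360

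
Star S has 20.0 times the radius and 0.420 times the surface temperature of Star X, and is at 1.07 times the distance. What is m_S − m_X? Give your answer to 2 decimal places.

-2.59

L_S/L_X = (20.0)²(0.420)⁴ = 12.45.
F_S/F_X = (L_S/L_X)/(d_S/d_X)² = 12.45/1.145 = 10.87.
m_S − m_X = −2.5 log₁₀(10.87) = -2.59.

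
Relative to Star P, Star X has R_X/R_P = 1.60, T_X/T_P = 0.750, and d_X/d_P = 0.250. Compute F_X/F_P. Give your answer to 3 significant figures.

L_X/L_P = (R_X/R_P)²(T_X/T_P)⁴ = (1.60)² × (0.750)⁴ = 0.8100.
F_X/F_P = (L_X/L_P)/(d_X/d_P)² = 0.8100 / (0.250)² = 12.96.

13.0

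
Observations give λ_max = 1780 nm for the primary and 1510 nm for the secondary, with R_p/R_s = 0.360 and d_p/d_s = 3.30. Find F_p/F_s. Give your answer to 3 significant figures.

Wien's law: T_p/T_s = λ_s/λ_p = 1510/1780 = 0.8483.
L_p/L_s = (R_p/R_s)²(T_p/T_s)⁴ = (0.360)²(0.8483)⁴ = 0.06712.
F_p/F_s = (L_p/L_s)/(d_p/d_s)² = 0.06712/(3.30)² = 0.006163.

0.00616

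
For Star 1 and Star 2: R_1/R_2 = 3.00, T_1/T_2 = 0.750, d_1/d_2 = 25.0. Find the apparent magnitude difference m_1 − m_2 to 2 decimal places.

L_1/L_2 = (3.00)²(0.750)⁴ = 2.848.
F_1/F_2 = (L_1/L_2)/(d_1/d_2)² = 2.848/625.0 = 0.004556.
m_1 − m_2 = −2.5 log₁₀(0.004556) = 5.85.

5.85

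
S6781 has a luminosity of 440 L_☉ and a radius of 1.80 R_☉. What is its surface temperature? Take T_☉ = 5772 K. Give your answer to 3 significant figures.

1.97×10^4 K

T/T_☉ = (L/L_☉)^(1/4) / (R/R_☉)^(1/2)
T = 5772 × (440)^(1/4) / √(1.80) = 5772 × 4.580 / 1.342 = 1.970×10^4 K.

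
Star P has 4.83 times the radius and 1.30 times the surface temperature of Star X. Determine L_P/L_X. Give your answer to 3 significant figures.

From the Stefan–Boltzmann law, L ∝ R²T⁴, so
L_P/L_X = (R_P/R_X)² (T_P/T_X)⁴ = (4.83)² × (1.30)⁴ = 23.33 × 2.856 = 66.63.

66.6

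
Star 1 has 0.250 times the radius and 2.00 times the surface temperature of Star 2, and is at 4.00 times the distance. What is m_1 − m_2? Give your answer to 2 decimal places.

L_1/L_2 = (0.250)²(2.00)⁴ = 1.000.
F_1/F_2 = (L_1/L_2)/(d_1/d_2)² = 1.000/16.00 = 0.06250.
m_1 − m_2 = −2.5 log₁₀(0.06250) = 3.01.

3.01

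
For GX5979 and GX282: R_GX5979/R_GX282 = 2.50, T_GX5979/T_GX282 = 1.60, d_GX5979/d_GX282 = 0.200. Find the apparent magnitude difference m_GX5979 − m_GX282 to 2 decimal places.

L_GX5979/L_GX282 = (2.50)²(1.60)⁴ = 40.96.
F_GX5979/F_GX282 = (L_GX5979/L_GX282)/(d_GX5979/d_GX282)² = 40.96/0.04000 = 1024.
m_GX5979 − m_GX282 = −2.5 log₁₀(1024) = -7.53.

-7.53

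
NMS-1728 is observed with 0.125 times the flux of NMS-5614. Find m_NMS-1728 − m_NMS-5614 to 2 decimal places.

2.26

m_NMS-1728 − m_NMS-5614 = −2.5 log₁₀(F_NMS-1728/F_NMS-5614) = −2.5 log₁₀(0.125) = −2.5 × (-0.903) = 2.258.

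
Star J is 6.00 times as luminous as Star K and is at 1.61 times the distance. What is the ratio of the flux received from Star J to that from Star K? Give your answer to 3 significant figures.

F = L/(4πd²), so F_J/F_K = (L_J/L_K) / (d_J/d_K)²
= 6.00 / (1.61)² = 6.00 / 2.592 = 2.315.

2.31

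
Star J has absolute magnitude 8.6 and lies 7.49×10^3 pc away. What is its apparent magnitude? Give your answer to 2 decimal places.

22.97

m = M + 5 log₁₀(d/10 pc) = 8.6 + 5 log₁₀(7.49×10^3/10)
  = 8.6 + 5 × 2.874 = 8.6 + 14.37 = 22.97.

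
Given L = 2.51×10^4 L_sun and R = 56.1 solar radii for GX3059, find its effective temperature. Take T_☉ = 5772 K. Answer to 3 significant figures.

T/T_☉ = (L/L_☉)^(1/4) / (R/R_☉)^(1/2)
T = 5772 × (2.51×10^4)^(1/4) / √(56.1) = 5772 × 12.59 / 7.490 = 9700 K.

9.70×10^3 K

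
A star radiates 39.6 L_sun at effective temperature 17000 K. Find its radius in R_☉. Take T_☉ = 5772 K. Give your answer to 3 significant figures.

0.725 R_☉

R/R_☉ = √(L/L_☉) / (T/T_☉)² = √(39.6) / (2.945)²
       = 6.293 / 8.675 = 0.7254.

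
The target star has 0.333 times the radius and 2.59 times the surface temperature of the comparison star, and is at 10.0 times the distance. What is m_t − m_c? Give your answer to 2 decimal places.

L_t/L_c = (0.333)²(2.59)⁴ = 4.990.
F_t/F_c = (L_t/L_c)/(d_t/d_c)² = 4.990/100.0 = 0.04990.
m_t − m_c = −2.5 log₁₀(0.04990) = 3.25.

3.25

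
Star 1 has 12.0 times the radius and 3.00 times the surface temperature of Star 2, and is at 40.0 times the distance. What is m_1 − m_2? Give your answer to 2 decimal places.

-2.16

L_1/L_2 = (12.0)²(3.00)⁴ = 1.166×10^4.
F_1/F_2 = (L_1/L_2)/(d_1/d_2)² = 1.166×10^4/1600 = 7.290.
m_1 − m_2 = −2.5 log₁₀(7.290) = -2.16.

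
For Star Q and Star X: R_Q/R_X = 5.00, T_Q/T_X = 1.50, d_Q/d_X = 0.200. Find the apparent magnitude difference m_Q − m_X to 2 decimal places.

L_Q/L_X = (5.00)²(1.50)⁴ = 126.6.
F_Q/F_X = (L_Q/L_X)/(d_Q/d_X)² = 126.6/0.04000 = 3164.
m_Q − m_X = −2.5 log₁₀(3164) = -8.75.

-8.75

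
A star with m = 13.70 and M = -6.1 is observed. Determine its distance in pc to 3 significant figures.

9.12×10^4 pc

m − M = 5 log₁₀(d/10 pc)
13.70 − (-6.1) = 19.80 = 5 log₁₀(d/10)
d = 10 × 10^(19.80/5) = 10 × 10^3.960 = 9.120×10^4 pc.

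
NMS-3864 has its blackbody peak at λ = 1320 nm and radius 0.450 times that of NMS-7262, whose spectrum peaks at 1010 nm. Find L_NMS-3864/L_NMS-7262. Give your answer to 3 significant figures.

0.0694

Wien's law gives T ∝ 1/λ_max, so T_NMS-3864/T_NMS-7262 = λ_NMS-7262/λ_NMS-3864 = 1010/1320 = 0.7652.
Then L ∝ R²T⁴ gives L_NMS-3864/L_NMS-7262 = (0.450)² × (0.7652)⁴ = 0.2025 × 0.3428 = 0.06941.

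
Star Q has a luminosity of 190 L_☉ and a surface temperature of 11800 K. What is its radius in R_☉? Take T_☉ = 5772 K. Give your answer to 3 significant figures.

3.30 R_☉

R/R_☉ = √(L/L_☉) / (T/T_☉)² = √(190) / (2.044)²
       = 13.78 / 4.179 = 3.298.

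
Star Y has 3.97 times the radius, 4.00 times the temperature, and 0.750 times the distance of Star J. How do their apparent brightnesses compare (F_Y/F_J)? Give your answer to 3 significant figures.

L_Y/L_J = (R_Y/R_J)²(T_Y/T_J)⁴ = (3.97)² × (4.00)⁴ = 4035.
F_Y/F_J = (L_Y/L_J)/(d_Y/d_J)² = 4035 / (0.750)² = 7173.

7.17×10^3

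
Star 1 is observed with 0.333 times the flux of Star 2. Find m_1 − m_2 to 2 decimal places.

1.19

m_1 − m_2 = −2.5 log₁₀(F_1/F_2) = −2.5 log₁₀(0.333) = −2.5 × (-0.478) = 1.194.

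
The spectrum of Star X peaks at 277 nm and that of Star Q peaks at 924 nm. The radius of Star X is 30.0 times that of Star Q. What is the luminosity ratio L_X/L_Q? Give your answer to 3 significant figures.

Wien's law gives T ∝ 1/λ_max, so T_X/T_Q = λ_Q/λ_X = 924/277 = 3.336.
Then L ∝ R²T⁴ gives L_X/L_Q = (30.0)² × (3.336)⁴ = 900.0 × 123.8 = 1.114×10^5.

1.11×10^5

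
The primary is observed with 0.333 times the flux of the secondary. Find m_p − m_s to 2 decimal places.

m_p − m_s = −2.5 log₁₀(F_p/F_s) = −2.5 log₁₀(0.333) = −2.5 × (-0.478) = 1.194.

1.19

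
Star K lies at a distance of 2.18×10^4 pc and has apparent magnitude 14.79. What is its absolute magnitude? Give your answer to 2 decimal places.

-1.90

M = m − 5 log₁₀(d/10 pc) = 14.79 − 5 log₁₀(2.18×10^4/10)
  = 14.79 − 5 × 3.338 = 14.79 − 16.69 = -1.90.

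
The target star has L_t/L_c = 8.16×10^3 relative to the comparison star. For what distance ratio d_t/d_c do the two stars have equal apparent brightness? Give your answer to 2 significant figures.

Equal flux requires L_t/d_t² = L_c/d_c², so d_t/d_c = √(L_t/L_c)
= √(8.16×10^3) = 90.33.

90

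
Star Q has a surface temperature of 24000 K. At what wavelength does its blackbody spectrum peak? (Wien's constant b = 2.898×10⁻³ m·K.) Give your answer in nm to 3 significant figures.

121 nm

λ_max = b/T = 2.898×10⁻³ / 24000 = 1.21×10^-7 m = 120.7 nm.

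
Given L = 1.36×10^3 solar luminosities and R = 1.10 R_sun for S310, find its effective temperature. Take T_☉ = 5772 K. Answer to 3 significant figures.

T/T_☉ = (L/L_☉)^(1/4) / (R/R_☉)^(1/2)
T = 5772 × (1.36×10^3)^(1/4) / √(1.10) = 5772 × 6.073 / 1.049 = 3.342×10^4 K.

3.34×10^4 K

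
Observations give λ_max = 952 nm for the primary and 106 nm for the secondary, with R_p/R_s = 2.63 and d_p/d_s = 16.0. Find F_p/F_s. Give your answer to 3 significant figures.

Wien's law: T_p/T_s = λ_s/λ_p = 106/952 = 0.1113.
L_p/L_s = (R_p/R_s)²(T_p/T_s)⁴ = (2.63)²(0.1113)⁴ = 0.001063.
F_p/F_s = (L_p/L_s)/(d_p/d_s)² = 0.001063/(16.0)² = 4.153×10^-6.

4.15×10^-6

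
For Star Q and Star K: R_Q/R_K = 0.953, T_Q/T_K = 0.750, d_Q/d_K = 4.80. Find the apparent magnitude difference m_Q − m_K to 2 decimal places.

L_Q/L_K = (0.953)²(0.750)⁴ = 0.2874.
F_Q/F_K = (L_Q/L_K)/(d_Q/d_K)² = 0.2874/23.04 = 0.01247.
m_Q − m_K = −2.5 log₁₀(0.01247) = 4.76.

4.76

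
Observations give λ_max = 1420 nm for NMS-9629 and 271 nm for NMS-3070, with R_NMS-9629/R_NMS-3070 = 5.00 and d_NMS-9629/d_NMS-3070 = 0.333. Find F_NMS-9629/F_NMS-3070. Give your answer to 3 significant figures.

0.299

Wien's law: T_NMS-9629/T_NMS-3070 = λ_NMS-3070/λ_NMS-9629 = 271/1420 = 0.1908.
L_NMS-9629/L_NMS-3070 = (R_NMS-9629/R_NMS-3070)²(T_NMS-9629/T_NMS-3070)⁴ = (5.00)²(0.1908)⁴ = 0.03316.
F_NMS-9629/F_NMS-3070 = (L_NMS-9629/L_NMS-3070)/(d_NMS-9629/d_NMS-3070)² = 0.03316/(0.333)² = 0.2991.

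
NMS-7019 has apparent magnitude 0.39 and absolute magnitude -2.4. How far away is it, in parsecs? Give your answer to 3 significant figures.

36.1 pc

m − M = 5 log₁₀(d/10 pc)
0.39 − (-2.4) = 2.79 = 5 log₁₀(d/10)
d = 10 × 10^(2.79/5) = 10 × 10^0.558 = 36.14 pc.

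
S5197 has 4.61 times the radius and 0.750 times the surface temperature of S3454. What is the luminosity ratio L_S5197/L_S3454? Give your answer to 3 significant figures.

6.72

From the Stefan–Boltzmann law, L ∝ R²T⁴, so
L_S5197/L_S3454 = (R_S5197/R_S3454)² (T_S5197/T_S3454)⁴ = (4.61)² × (0.750)⁴ = 21.25 × 0.3164 = 6.724.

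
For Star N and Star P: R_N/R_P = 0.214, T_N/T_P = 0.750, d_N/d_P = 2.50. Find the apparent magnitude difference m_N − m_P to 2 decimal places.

L_N/L_P = (0.214)²(0.750)⁴ = 0.01449.
F_N/F_P = (L_N/L_P)/(d_N/d_P)² = 0.01449/6.250 = 0.002318.
m_N − m_P = −2.5 log₁₀(0.002318) = 6.59.

6.59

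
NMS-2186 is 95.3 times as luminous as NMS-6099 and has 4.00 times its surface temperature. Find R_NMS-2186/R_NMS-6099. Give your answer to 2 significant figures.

L ∝ R²T⁴ gives R ∝ √L / T², so
R_NMS-2186/R_NMS-6099 = √(95.3) / (4.00)² = 9.762 / 16.00 = 0.6101.

0.61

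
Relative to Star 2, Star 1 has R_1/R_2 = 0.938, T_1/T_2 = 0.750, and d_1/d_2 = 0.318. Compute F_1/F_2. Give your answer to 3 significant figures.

L_1/L_2 = (R_1/R_2)²(T_1/T_2)⁴ = (0.938)² × (0.750)⁴ = 0.2784.
F_1/F_2 = (L_1/L_2)/(d_1/d_2)² = 0.2784 / (0.318)² = 2.753.

2.75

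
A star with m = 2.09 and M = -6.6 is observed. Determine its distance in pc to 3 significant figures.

547 pc

m − M = 5 log₁₀(d/10 pc)
2.09 − (-6.6) = 8.69 = 5 log₁₀(d/10)
d = 10 × 10^(8.69/5) = 10 × 10^1.738 = 547.0 pc.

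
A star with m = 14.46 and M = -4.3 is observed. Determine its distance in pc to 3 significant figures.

5.65×10^4 pc

m − M = 5 log₁₀(d/10 pc)
14.46 − (-4.3) = 18.76 = 5 log₁₀(d/10)
d = 10 × 10^(18.76/5) = 10 × 10^3.752 = 5.649×10^4 pc.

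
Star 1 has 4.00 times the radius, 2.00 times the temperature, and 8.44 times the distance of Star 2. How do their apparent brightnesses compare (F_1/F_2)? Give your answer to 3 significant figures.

3.59

L_1/L_2 = (R_1/R_2)²(T_1/T_2)⁴ = (4.00)² × (2.00)⁴ = 256.0.
F_1/F_2 = (L_1/L_2)/(d_1/d_2)² = 256.0 / (8.44)² = 3.594.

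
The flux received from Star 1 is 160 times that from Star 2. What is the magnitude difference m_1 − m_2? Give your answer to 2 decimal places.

-5.51

m_1 − m_2 = −2.5 log₁₀(F_1/F_2) = −2.5 log₁₀(160) = −2.5 × (2.204) = -5.510.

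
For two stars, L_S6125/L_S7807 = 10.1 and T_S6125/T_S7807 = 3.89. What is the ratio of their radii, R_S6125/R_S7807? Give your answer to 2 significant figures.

0.21

L ∝ R²T⁴ gives R ∝ √L / T², so
R_S6125/R_S7807 = √(10.1) / (3.89)² = 3.178 / 15.13 = 0.2100.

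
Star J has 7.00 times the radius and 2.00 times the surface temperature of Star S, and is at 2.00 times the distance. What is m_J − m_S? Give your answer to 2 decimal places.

-5.73

L_J/L_S = (7.00)²(2.00)⁴ = 784.0.
F_J/F_S = (L_J/L_S)/(d_J/d_S)² = 784.0/4.000 = 196.0.
m_J − m_S = −2.5 log₁₀(196.0) = -5.73.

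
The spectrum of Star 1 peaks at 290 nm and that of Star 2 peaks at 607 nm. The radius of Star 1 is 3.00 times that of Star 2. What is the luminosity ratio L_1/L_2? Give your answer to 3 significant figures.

173

Wien's law gives T ∝ 1/λ_max, so T_1/T_2 = λ_2/λ_1 = 607/290 = 2.093.
Then L ∝ R²T⁴ gives L_1/L_2 = (3.00)² × (2.093)⁴ = 9.000 × 19.19 = 172.7.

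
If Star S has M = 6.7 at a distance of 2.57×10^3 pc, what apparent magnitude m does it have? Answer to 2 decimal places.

18.75

m = M + 5 log₁₀(d/10 pc) = 6.7 + 5 log₁₀(2.57×10^3/10)
  = 6.7 + 5 × 2.410 = 6.7 + 12.05 = 18.75.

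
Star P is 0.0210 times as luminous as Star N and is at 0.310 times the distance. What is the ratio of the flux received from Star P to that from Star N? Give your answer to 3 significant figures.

0.219

F = L/(4πd²), so F_P/F_N = (L_P/L_N) / (d_P/d_N)²
= 0.0210 / (0.310)² = 0.0210 / 0.09610 = 0.2185.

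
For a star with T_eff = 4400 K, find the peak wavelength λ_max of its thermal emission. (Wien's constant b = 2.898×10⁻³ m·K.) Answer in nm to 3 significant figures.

λ_max = b/T = 2.898×10⁻³ / 4400 = 6.59×10^-7 m = 658.6 nm.

659 nm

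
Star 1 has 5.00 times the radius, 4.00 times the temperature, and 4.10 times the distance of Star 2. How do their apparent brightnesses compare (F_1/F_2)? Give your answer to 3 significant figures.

381

L_1/L_2 = (R_1/R_2)²(T_1/T_2)⁴ = (5.00)² × (4.00)⁴ = 6400.
F_1/F_2 = (L_1/L_2)/(d_1/d_2)² = 6400 / (4.10)² = 380.7.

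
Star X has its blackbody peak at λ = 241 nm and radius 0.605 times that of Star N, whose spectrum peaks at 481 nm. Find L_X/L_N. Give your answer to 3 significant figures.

Wien's law gives T ∝ 1/λ_max, so T_X/T_N = λ_N/λ_X = 481/241 = 1.996.
Then L ∝ R²T⁴ gives L_X/L_N = (0.605)² × (1.996)⁴ = 0.3660 × 15.87 = 5.808.

5.81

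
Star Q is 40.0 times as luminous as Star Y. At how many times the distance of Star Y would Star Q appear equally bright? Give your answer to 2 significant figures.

6.3

Equal flux requires L_Q/d_Q² = L_Y/d_Y², so d_Q/d_Y = √(L_Q/L_Y)
= √(40.0) = 6.325.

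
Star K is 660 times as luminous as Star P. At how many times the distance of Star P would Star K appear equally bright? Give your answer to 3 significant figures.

25.7

Equal flux requires L_K/d_K² = L_P/d_P², so d_K/d_P = √(L_K/L_P)
= √(660) = 25.69.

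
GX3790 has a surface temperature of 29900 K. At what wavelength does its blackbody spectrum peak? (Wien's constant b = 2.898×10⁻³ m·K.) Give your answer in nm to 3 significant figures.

96.9 nm

λ_max = b/T = 2.898×10⁻³ / 29900 = 9.69×10^-8 m = 96.92 nm.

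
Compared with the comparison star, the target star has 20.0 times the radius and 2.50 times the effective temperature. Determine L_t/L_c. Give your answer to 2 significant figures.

From the Stefan–Boltzmann law, L ∝ R²T⁴, so
L_t/L_c = (R_t/R_c)² (T_t/T_c)⁴ = (20.0)² × (2.50)⁴ = 400.0 × 39.06 = 1.562×10^4.

1.6×10^4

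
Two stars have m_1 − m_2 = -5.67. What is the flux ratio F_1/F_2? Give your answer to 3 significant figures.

F_1/F_2 = 10^(−(m_1 − m_2)/2.5) = 10^(5.67/2.5) = 10^2.268 = 185.4.

185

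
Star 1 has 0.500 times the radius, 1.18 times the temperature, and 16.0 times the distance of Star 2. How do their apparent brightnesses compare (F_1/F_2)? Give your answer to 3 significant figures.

0.00189

L_1/L_2 = (R_1/R_2)²(T_1/T_2)⁴ = (0.500)² × (1.18)⁴ = 0.4847.
F_1/F_2 = (L_1/L_2)/(d_1/d_2)² = 0.4847 / (16.0)² = 0.001893.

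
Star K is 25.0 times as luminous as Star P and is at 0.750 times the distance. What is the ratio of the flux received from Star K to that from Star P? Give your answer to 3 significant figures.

F = L/(4πd²), so F_K/F_P = (L_K/L_P) / (d_K/d_P)²
= 25.0 / (0.750)² = 25.0 / 0.5625 = 44.44.

44.4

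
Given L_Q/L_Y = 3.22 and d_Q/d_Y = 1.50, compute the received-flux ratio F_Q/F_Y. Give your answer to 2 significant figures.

1.4

F = L/(4πd²), so F_Q/F_Y = (L_Q/L_Y) / (d_Q/d_Y)²
= 3.22 / (1.50)² = 3.22 / 2.250 = 1.431.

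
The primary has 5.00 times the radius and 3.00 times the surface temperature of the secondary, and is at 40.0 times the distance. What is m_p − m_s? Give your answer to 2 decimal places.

-0.26

L_p/L_s = (5.00)²(3.00)⁴ = 2025.
F_p/F_s = (L_p/L_s)/(d_p/d_s)² = 2025/1600 = 1.266.
m_p − m_s = −2.5 log₁₀(1.266) = -0.26.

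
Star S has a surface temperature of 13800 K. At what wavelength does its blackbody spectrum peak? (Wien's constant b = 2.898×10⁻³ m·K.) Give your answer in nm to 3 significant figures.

210 nm

λ_max = b/T = 2.898×10⁻³ / 13800 = 2.10×10^-7 m = 210.0 nm.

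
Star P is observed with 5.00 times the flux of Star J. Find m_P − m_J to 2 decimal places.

m_P − m_J = −2.5 log₁₀(F_P/F_J) = −2.5 log₁₀(5.00) = −2.5 × (0.699) = -1.747.

-1.75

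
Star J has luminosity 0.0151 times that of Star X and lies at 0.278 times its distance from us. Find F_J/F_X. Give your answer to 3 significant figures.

0.195

F = L/(4πd²), so F_J/F_X = (L_J/L_X) / (d_J/d_X)²
= 0.0151 / (0.278)² = 0.0151 / 0.07728 = 0.1954.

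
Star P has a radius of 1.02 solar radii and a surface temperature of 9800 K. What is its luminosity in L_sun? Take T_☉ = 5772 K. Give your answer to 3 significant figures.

L/L_☉ = (R/R_☉)² (T/T_☉)⁴ = (1.02)² × (9800/5772)⁴
       = 1.040 × (1.698)⁴ = 1.040 × 8.310 = 8.646.

8.65 L_sun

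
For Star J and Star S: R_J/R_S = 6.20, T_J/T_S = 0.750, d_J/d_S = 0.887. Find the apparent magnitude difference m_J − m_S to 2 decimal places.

L_J/L_S = (6.20)²(0.750)⁴ = 12.16.
F_J/F_S = (L_J/L_S)/(d_J/d_S)² = 12.16/0.7868 = 15.46.
m_J − m_S = −2.5 log₁₀(15.46) = -2.97.

-2.97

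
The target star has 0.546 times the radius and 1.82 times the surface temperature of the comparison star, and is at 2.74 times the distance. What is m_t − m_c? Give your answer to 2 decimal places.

0.90

L_t/L_c = (0.546)²(1.82)⁴ = 3.271.
F_t/F_c = (L_t/L_c)/(d_t/d_c)² = 3.271/7.508 = 0.4357.
m_t − m_c = −2.5 log₁₀(0.4357) = 0.90.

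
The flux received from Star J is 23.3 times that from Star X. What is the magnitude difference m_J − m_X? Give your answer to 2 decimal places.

m_J − m_X = −2.5 log₁₀(F_J/F_X) = −2.5 log₁₀(23.3) = −2.5 × (1.367) = -3.418.

-3.42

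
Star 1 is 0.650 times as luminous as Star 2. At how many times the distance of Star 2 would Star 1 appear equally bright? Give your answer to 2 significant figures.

Equal flux requires L_1/d_1² = L_2/d_2², so d_1/d_2 = √(L_1/L_2)
= √(0.650) = 0.8062.

0.81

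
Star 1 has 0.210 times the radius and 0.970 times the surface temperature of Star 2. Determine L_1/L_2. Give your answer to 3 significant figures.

From the Stefan–Boltzmann law, L ∝ R²T⁴, so
L_1/L_2 = (R_1/R_2)² (T_1/T_2)⁴ = (0.210)² × (0.970)⁴ = 0.04410 × 0.8853 = 0.03904.

0.0390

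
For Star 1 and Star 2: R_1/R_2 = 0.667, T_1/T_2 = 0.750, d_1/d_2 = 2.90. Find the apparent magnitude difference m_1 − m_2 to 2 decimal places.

4.44

L_1/L_2 = (0.667)²(0.750)⁴ = 0.1408.
F_1/F_2 = (L_1/L_2)/(d_1/d_2)² = 0.1408/8.410 = 0.01674.
m_1 − m_2 = −2.5 log₁₀(0.01674) = 4.44.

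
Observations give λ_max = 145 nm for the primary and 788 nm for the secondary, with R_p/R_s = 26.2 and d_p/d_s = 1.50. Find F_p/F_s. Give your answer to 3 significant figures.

2.66×10^5

Wien's law: T_p/T_s = λ_s/λ_p = 788/145 = 5.434.
L_p/L_s = (R_p/R_s)²(T_p/T_s)⁴ = (26.2)²(5.434)⁴ = 5.987×10^5.
F_p/F_s = (L_p/L_s)/(d_p/d_s)² = 5.987×10^5/(1.50)² = 2.661×10^5.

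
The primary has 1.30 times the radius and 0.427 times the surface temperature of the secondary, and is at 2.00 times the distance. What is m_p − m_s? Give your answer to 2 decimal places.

4.63

L_p/L_s = (1.30)²(0.427)⁴ = 0.05618.
F_p/F_s = (L_p/L_s)/(d_p/d_s)² = 0.05618/4.000 = 0.01405.
m_p − m_s = −2.5 log₁₀(0.01405) = 4.63.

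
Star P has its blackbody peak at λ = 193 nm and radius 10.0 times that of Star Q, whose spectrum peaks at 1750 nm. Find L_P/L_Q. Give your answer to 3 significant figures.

6.76×10^5

Wien's law gives T ∝ 1/λ_max, so T_P/T_Q = λ_Q/λ_P = 1750/193 = 9.067.
Then L ∝ R²T⁴ gives L_P/L_Q = (10.0)² × (9.067)⁴ = 100.0 × 6760 = 6.760×10^5.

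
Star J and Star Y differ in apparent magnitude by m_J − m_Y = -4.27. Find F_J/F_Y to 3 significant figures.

51.1

F_J/F_Y = 10^(−(m_J − m_Y)/2.5) = 10^(4.27/2.5) = 10^1.708 = 51.05.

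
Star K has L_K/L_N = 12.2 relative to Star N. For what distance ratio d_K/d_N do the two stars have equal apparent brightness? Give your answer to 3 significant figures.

3.49

Equal flux requires L_K/d_K² = L_N/d_N², so d_K/d_N = √(L_K/L_N)
= √(12.2) = 3.493.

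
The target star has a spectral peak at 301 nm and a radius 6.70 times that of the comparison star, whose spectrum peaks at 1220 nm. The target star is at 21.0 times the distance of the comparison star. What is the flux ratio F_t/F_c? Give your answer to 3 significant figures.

Wien's law: T_t/T_c = λ_c/λ_t = 1220/301 = 4.053.
L_t/L_c = (R_t/R_c)²(T_t/T_c)⁴ = (6.70)²(4.053)⁴ = 1.211×10^4.
F_t/F_c = (L_t/L_c)/(d_t/d_c)² = 1.211×10^4/(21.0)² = 27.47.

27.5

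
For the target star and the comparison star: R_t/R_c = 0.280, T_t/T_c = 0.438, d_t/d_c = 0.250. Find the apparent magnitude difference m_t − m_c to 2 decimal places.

3.34

L_t/L_c = (0.280)²(0.438)⁴ = 0.002885.
F_t/F_c = (L_t/L_c)/(d_t/d_c)² = 0.002885/0.06250 = 0.04617.
m_t − m_c = −2.5 log₁₀(0.04617) = 3.34.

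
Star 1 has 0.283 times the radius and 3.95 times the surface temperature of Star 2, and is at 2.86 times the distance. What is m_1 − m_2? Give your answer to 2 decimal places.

L_1/L_2 = (0.283)²(3.95)⁴ = 19.50.
F_1/F_2 = (L_1/L_2)/(d_1/d_2)² = 19.50/8.180 = 2.384.
m_1 − m_2 = −2.5 log₁₀(2.384) = -0.94.

-0.94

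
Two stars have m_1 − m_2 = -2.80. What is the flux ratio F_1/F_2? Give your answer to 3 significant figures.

13.2

F_1/F_2 = 10^(−(m_1 − m_2)/2.5) = 10^(2.80/2.5) = 10^1.120 = 13.18.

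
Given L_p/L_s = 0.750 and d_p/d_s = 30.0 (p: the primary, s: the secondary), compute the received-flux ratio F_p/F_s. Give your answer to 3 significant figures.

F = L/(4πd²), so F_p/F_s = (L_p/L_s) / (d_p/d_s)²
= 0.750 / (30.0)² = 0.750 / 900.0 = 8.333×10^-4.

8.33×10^-4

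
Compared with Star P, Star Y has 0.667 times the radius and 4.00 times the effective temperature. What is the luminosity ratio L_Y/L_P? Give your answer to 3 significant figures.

From the Stefan–Boltzmann law, L ∝ R²T⁴, so
L_Y/L_P = (R_Y/R_P)² (T_Y/T_P)⁴ = (0.667)² × (4.00)⁴ = 0.4449 × 256.0 = 113.9.

114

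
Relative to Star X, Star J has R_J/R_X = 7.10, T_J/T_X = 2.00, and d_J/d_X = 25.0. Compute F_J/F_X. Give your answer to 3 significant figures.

1.29

L_J/L_X = (R_J/R_X)²(T_J/T_X)⁴ = (7.10)² × (2.00)⁴ = 806.6.
F_J/F_X = (L_J/L_X)/(d_J/d_X)² = 806.6 / (25.0)² = 1.290.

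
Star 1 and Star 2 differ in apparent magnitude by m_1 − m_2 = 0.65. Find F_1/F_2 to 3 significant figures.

F_1/F_2 = 10^(−(m_1 − m_2)/2.5) = 10^(-0.65/2.5) = 10^-0.260 = 0.5495.

0.550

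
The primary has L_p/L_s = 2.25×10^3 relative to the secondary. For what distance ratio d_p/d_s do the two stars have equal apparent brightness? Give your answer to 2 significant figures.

47

Equal flux requires L_p/d_p² = L_s/d_s², so d_p/d_s = √(L_p/L_s)
= √(2.25×10^3) = 47.43.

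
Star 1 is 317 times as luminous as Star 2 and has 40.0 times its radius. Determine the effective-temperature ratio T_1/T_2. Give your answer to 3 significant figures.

0.667

L ∝ R²T⁴ gives T ∝ (L/R²)^(1/4), so
T_1/T_2 = (317 / 40.0²)^(1/4) = (0.1981)^(1/4) = 0.6672.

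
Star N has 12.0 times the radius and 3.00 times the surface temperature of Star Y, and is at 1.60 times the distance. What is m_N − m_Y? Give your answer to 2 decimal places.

L_N/L_Y = (12.0)²(3.00)⁴ = 1.166×10^4.
F_N/F_Y = (L_N/L_Y)/(d_N/d_Y)² = 1.166×10^4/2.560 = 4556.
m_N − m_Y = −2.5 log₁₀(4556) = -9.15.

-9.15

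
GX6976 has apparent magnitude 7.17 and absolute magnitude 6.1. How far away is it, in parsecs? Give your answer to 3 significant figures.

m − M = 5 log₁₀(d/10 pc)
7.17 − (6.1) = 1.07 = 5 log₁₀(d/10)
d = 10 × 10^(1.07/5) = 10 × 10^0.214 = 16.37 pc.

16.4 pc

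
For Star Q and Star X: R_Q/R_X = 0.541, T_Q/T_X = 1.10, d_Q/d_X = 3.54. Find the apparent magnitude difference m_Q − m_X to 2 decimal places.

L_Q/L_X = (0.541)²(1.10)⁴ = 0.4285.
F_Q/F_X = (L_Q/L_X)/(d_Q/d_X)² = 0.4285/12.53 = 0.03419.
m_Q − m_X = −2.5 log₁₀(0.03419) = 3.67.

3.67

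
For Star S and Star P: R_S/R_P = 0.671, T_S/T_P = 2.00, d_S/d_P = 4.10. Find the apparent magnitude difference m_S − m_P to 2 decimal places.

L_S/L_P = (0.671)²(2.00)⁴ = 7.204.
F_S/F_P = (L_S/L_P)/(d_S/d_P)² = 7.204/16.81 = 0.4285.
m_S − m_P = −2.5 log₁₀(0.4285) = 0.92.

0.92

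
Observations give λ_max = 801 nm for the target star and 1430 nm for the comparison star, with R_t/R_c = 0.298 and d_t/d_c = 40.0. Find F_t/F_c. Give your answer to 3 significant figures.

5.64×10^-4

Wien's law: T_t/T_c = λ_c/λ_t = 1430/801 = 1.785.
L_t/L_c = (R_t/R_c)²(T_t/T_c)⁴ = (0.298)²(1.785)⁴ = 0.9021.
F_t/F_c = (L_t/L_c)/(d_t/d_c)² = 0.9021/(40.0)² = 5.638×10^-4.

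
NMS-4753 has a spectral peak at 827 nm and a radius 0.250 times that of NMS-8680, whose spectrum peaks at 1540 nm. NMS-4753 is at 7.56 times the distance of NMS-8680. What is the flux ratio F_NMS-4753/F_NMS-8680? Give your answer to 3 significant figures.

0.0131

Wien's law: T_NMS-4753/T_NMS-8680 = λ_NMS-8680/λ_NMS-4753 = 1540/827 = 1.862.
L_NMS-4753/L_NMS-8680 = (R_NMS-4753/R_NMS-8680)²(T_NMS-4753/T_NMS-8680)⁴ = (0.250)²(1.862)⁴ = 0.7515.
F_NMS-4753/F_NMS-8680 = (L_NMS-4753/L_NMS-8680)/(d_NMS-4753/d_NMS-8680)² = 0.7515/(7.56)² = 0.01315.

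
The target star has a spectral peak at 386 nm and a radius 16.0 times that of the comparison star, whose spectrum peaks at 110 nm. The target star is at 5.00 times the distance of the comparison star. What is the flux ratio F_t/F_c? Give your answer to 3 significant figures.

Wien's law: T_t/T_c = λ_c/λ_t = 110/386 = 0.2850.
L_t/L_c = (R_t/R_c)²(T_t/T_c)⁴ = (16.0)²(0.2850)⁴ = 1.688.
F_t/F_c = (L_t/L_c)/(d_t/d_c)² = 1.688/(5.00)² = 0.06753.

0.0675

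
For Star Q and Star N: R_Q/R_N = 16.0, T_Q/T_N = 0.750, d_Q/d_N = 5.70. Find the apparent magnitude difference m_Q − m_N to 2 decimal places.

-0.99

L_Q/L_N = (16.0)²(0.750)⁴ = 81.00.
F_Q/F_N = (L_Q/L_N)/(d_Q/d_N)² = 81.00/32.49 = 2.493.
m_Q − m_N = −2.5 log₁₀(2.493) = -0.99.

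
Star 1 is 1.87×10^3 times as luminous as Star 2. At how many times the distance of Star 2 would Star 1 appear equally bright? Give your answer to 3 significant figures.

43.2

Equal flux requires L_1/d_1² = L_2/d_2², so d_1/d_2 = √(L_1/L_2)
= √(1.87×10^3) = 43.24.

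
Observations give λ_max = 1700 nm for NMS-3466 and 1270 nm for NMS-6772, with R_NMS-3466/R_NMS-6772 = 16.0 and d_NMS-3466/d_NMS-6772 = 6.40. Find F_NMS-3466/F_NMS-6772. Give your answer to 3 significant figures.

1.95

Wien's law: T_NMS-3466/T_NMS-6772 = λ_NMS-6772/λ_NMS-3466 = 1270/1700 = 0.7471.
L_NMS-3466/L_NMS-6772 = (R_NMS-3466/R_NMS-6772)²(T_NMS-3466/T_NMS-6772)⁴ = (16.0)²(0.7471)⁴ = 79.74.
F_NMS-3466/F_NMS-6772 = (L_NMS-3466/L_NMS-6772)/(d_NMS-3466/d_NMS-6772)² = 79.74/(6.40)² = 1.947.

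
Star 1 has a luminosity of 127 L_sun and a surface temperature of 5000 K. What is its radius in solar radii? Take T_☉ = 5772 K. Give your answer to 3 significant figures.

R/R_☉ = √(L/L_☉) / (T/T_☉)² = √(127) / (0.8663)²
       = 11.27 / 0.7504 = 15.02.

15.0 solar radii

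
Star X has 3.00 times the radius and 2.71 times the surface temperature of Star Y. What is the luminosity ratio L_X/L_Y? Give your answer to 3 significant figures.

485

From the Stefan–Boltzmann law, L ∝ R²T⁴, so
L_X/L_Y = (R_X/R_Y)² (T_X/T_Y)⁴ = (3.00)² × (2.71)⁴ = 9.000 × 53.94 = 485.4.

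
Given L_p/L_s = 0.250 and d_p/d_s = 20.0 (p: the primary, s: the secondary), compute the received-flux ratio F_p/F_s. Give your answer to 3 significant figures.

6.25×10^-4

F = L/(4πd²), so F_p/F_s = (L_p/L_s) / (d_p/d_s)²
= 0.250 / (20.0)² = 0.250 / 400.0 = 6.250×10^-4.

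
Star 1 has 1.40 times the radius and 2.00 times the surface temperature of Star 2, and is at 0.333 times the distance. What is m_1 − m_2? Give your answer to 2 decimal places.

-6.13

L_1/L_2 = (1.40)²(2.00)⁴ = 31.36.
F_1/F_2 = (L_1/L_2)/(d_1/d_2)² = 31.36/0.1109 = 282.8.
m_1 − m_2 = −2.5 log₁₀(282.8) = -6.13.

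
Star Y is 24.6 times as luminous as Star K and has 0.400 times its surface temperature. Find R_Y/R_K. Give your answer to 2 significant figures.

31

L ∝ R²T⁴ gives R ∝ √L / T², so
R_Y/R_K = √(24.6) / (0.400)² = 4.960 / 0.1600 = 31.00.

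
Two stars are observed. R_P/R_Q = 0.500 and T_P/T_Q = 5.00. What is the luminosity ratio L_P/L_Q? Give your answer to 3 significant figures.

From the Stefan–Boltzmann law, L ∝ R²T⁴, so
L_P/L_Q = (R_P/R_Q)² (T_P/T_Q)⁴ = (0.500)² × (5.00)⁴ = 0.2500 × 625.0 = 156.2.

156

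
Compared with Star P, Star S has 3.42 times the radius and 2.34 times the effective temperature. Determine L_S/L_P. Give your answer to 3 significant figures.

351

From the Stefan–Boltzmann law, L ∝ R²T⁴, so
L_S/L_P = (R_S/R_P)² (T_S/T_P)⁴ = (3.42)² × (2.34)⁴ = 11.70 × 29.98 = 350.7.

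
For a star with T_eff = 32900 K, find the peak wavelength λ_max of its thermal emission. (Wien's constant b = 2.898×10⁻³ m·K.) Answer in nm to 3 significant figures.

λ_max = b/T = 2.898×10⁻³ / 32900 = 8.81×10^-8 m = 88.09 nm.

88.1 nm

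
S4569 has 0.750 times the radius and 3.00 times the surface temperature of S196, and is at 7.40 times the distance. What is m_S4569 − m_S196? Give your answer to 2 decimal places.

L_S4569/L_S196 = (0.750)²(3.00)⁴ = 45.56.
F_S4569/F_S196 = (L_S4569/L_S196)/(d_S4569/d_S196)² = 45.56/54.76 = 0.8320.
m_S4569 − m_S196 = −2.5 log₁₀(0.8320) = 0.20.

0.20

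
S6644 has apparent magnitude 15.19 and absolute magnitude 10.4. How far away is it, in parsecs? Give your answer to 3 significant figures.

90.8 pc

m − M = 5 log₁₀(d/10 pc)
15.19 − (10.4) = 4.79 = 5 log₁₀(d/10)
d = 10 × 10^(4.79/5) = 10 × 10^0.958 = 90.78 pc.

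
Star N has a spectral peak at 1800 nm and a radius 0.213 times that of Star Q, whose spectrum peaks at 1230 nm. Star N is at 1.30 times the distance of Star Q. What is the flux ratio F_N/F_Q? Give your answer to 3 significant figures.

Wien's law: T_N/T_Q = λ_Q/λ_N = 1230/1800 = 0.6833.
L_N/L_Q = (R_N/R_Q)²(T_N/T_Q)⁴ = (0.213)²(0.6833)⁴ = 0.009892.
F_N/F_Q = (L_N/L_Q)/(d_N/d_Q)² = 0.009892/(1.30)² = 0.005853.

0.00585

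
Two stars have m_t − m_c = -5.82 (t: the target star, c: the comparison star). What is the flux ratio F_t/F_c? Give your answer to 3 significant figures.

213

F_t/F_c = 10^(−(m_t − m_c)/2.5) = 10^(5.82/2.5) = 10^2.328 = 212.8.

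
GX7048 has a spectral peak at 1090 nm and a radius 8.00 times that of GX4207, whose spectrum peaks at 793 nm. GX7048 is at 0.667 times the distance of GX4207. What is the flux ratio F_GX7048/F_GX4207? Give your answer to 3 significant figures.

40.3

Wien's law: T_GX7048/T_GX4207 = λ_GX4207/λ_GX7048 = 793/1090 = 0.7275.
L_GX7048/L_GX4207 = (R_GX7048/R_GX4207)²(T_GX7048/T_GX4207)⁴ = (8.00)²(0.7275)⁴ = 17.93.
F_GX7048/F_GX4207 = (L_GX7048/L_GX4207)/(d_GX7048/d_GX4207)² = 17.93/(0.667)² = 40.30.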